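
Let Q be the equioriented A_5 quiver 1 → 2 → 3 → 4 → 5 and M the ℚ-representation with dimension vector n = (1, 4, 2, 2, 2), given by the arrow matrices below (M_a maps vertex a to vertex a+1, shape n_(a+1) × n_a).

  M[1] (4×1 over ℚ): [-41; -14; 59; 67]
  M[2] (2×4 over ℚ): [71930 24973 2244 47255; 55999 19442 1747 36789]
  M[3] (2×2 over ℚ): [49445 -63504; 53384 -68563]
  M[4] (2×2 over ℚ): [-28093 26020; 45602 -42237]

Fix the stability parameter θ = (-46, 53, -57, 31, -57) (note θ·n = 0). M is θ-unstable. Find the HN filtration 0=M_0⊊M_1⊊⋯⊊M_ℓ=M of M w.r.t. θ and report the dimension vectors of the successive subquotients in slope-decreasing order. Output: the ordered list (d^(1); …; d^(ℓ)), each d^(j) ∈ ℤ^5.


Via rank(M_{q-1}∘⋯∘M_p): M ≅ I[1,5], I[2,2]^2, I[2,5].
μ_θ-semistable layers: μ^(1)=53; μ^(2)=-15/2; μ^(3)=-46

((0, 2, 0, 0, 0); (0, 2, 2, 2, 2); (1, 0, 0, 0, 0))


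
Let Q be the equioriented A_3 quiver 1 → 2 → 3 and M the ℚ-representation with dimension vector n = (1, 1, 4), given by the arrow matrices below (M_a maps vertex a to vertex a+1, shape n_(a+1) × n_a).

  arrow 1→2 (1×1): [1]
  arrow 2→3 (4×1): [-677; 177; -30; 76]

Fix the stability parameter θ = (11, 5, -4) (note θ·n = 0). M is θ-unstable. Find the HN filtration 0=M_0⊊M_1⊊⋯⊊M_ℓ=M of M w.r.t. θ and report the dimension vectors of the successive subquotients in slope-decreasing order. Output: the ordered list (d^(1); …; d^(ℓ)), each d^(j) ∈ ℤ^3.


Via rank(M_{q-1}∘⋯∘M_p): M ≅ I[1,3], I[3,3]^3.
μ_θ-semistable layers: μ^(1)=4; μ^(2)=-4

((1, 1, 1); (0, 0, 3))


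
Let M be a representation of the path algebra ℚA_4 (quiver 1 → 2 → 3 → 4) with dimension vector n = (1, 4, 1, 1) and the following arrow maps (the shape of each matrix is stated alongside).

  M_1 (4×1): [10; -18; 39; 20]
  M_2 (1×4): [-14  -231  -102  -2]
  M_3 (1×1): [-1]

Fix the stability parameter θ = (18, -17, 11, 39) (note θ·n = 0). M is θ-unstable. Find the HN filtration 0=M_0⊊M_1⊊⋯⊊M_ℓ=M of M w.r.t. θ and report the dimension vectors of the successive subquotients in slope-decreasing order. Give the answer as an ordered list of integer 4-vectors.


Interval decomposition of M: I[1,2], I[2,2]^2, I[2,4].
HN type (ℓ=4): μ^(1)=39; μ^(2)=11; μ^(3)=1/2; μ^(4)=-17

((0, 0, 0, 1); (0, 0, 1, 0); (1, 1, 0, 0); (0, 3, 0, 0))


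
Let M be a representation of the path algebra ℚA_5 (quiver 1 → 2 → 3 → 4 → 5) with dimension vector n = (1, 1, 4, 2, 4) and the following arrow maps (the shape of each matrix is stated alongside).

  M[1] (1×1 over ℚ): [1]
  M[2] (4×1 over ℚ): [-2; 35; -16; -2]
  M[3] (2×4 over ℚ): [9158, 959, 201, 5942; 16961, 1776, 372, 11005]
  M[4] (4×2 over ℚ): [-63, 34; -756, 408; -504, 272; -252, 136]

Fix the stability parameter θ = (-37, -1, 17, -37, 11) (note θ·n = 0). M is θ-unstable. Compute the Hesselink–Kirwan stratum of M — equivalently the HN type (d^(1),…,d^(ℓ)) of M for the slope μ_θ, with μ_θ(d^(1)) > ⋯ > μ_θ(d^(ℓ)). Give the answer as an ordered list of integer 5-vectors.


Barcode: M ≅ I[1,5], I[3,3]^2, I[3,4], I[5,5]^3. HN layers by μ_θ (5 steps, strictly decreasing):
  μ^(1)=17; μ^(2)=11; μ^(3)=-7; μ^(4)=-10; μ^(5)=-37

((0, 0, 2, 0, 0); (0, 0, 0, 0, 4); (0, 1, 1, 1, 0); (0, 0, 1, 1, 0); (1, 0, 0, 0, 0))


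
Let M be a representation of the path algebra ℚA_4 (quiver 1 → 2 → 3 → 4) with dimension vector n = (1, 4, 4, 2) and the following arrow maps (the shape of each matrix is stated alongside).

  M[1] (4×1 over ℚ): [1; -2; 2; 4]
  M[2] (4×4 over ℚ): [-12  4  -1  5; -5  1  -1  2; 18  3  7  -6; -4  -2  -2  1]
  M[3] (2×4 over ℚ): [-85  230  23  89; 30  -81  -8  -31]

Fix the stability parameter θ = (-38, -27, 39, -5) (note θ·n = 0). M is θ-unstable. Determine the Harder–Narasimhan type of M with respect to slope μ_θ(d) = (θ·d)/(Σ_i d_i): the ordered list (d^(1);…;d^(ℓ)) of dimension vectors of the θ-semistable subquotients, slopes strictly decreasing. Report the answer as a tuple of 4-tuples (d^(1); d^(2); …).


Interval decomposition of M: I[1,4], I[2,3]^2, I[2,4].
HN type (ℓ=4): μ^(1)=39; μ^(2)=17; μ^(3)=-27; μ^(4)=-38

((0, 0, 2, 0); (0, 0, 2, 2); (0, 4, 0, 0); (1, 0, 0, 0))


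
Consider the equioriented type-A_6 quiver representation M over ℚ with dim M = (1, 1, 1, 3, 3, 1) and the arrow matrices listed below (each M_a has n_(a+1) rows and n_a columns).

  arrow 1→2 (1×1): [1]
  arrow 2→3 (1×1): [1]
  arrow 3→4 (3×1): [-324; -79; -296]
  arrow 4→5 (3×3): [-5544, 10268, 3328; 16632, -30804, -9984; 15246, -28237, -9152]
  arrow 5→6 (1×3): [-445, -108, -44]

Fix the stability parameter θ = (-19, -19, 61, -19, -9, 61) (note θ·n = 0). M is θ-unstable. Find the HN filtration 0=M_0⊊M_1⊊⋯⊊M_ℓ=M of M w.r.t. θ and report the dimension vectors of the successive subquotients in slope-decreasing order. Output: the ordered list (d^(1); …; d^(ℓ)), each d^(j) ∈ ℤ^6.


Interval decomposition of M: I[1,5], I[4,4]^2, I[5,5], I[5,6].
HN type (ℓ=4): μ^(1)=61; μ^(2)=11; μ^(3)=-9; μ^(4)=-19

((0, 0, 0, 0, 0, 1); (0, 0, 1, 1, 1, 0); (0, 0, 0, 0, 2, 0); (1, 1, 0, 2, 0, 0))


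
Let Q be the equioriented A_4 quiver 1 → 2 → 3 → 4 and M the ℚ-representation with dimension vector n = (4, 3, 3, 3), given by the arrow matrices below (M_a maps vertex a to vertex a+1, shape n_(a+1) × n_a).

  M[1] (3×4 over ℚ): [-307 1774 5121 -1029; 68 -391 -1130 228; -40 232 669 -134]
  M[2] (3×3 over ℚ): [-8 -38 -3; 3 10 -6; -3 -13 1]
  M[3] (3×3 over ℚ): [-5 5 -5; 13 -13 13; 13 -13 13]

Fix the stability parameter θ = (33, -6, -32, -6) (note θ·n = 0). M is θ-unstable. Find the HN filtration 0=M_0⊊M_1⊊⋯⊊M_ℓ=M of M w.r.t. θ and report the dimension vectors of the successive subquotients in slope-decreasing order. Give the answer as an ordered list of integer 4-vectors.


Via rank(M_{q-1}∘⋯∘M_p): M ≅ I[1,1], I[1,3]^2, I[1,4], I[4,4]^2.
μ_θ-semistable layers: μ^(1)=33; μ^(2)=-5/3; μ^(3)=-11/4; μ^(4)=-6

((1, 0, 0, 0); (2, 2, 2, 0); (1, 1, 1, 1); (0, 0, 0, 2))


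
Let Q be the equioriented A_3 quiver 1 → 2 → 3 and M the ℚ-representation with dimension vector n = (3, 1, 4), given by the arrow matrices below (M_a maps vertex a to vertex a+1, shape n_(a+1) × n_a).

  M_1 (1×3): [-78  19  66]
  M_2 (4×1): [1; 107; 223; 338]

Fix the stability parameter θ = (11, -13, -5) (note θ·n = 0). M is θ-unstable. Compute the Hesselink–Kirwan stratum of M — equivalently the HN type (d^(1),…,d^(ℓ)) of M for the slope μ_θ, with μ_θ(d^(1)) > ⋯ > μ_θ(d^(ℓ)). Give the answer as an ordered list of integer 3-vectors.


Via rank(M_{q-1}∘⋯∘M_p): M ≅ I[1,1]^2, I[1,3], I[3,3]^3.
μ_θ-semistable layers: μ^(1)=11; μ^(2)=-7/3; μ^(3)=-5

((2, 0, 0); (1, 1, 1); (0, 0, 3))


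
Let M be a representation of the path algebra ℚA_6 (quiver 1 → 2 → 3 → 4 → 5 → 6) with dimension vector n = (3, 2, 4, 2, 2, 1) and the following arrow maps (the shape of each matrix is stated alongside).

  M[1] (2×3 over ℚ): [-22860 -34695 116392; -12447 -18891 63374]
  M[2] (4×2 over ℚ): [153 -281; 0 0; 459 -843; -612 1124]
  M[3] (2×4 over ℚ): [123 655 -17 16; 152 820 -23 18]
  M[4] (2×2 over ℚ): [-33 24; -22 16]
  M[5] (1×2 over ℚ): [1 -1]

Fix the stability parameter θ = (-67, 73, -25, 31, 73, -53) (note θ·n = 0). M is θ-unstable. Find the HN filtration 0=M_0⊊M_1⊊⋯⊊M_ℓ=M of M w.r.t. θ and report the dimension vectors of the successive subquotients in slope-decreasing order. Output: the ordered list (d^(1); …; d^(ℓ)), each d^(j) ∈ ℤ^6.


Interval decomposition of M: I[1,1], I[1,2], I[1,4], I[3,3]^2, I[3,6], I[5,5].
HN type (ℓ=6): μ^(1)=73; μ^(2)=31; μ^(3)=24; μ^(4)=17; μ^(5)=-25; μ^(6)=-67

((0, 1, 0, 0, 1, 0); (0, 0, 0, 1, 0, 0); (0, 1, 1, 0, 0, 0); (0, 0, 0, 1, 1, 1); (0, 0, 3, 0, 0, 0); (3, 0, 0, 0, 0, 0))


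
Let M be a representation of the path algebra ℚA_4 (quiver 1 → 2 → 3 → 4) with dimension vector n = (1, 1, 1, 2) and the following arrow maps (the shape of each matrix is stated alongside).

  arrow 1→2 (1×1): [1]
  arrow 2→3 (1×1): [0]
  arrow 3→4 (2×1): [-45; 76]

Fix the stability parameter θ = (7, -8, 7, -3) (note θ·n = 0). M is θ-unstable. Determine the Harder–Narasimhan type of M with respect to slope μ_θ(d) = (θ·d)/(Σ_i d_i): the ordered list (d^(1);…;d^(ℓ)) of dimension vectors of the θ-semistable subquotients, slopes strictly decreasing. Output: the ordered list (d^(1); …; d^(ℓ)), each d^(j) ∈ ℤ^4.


Barcode: M ≅ I[1,2], I[3,4], I[4,4]. HN layers by μ_θ (3 steps, strictly decreasing):
  μ^(1)=2; μ^(2)=-1/2; μ^(3)=-3

((0, 0, 1, 1); (1, 1, 0, 0); (0, 0, 0, 1))


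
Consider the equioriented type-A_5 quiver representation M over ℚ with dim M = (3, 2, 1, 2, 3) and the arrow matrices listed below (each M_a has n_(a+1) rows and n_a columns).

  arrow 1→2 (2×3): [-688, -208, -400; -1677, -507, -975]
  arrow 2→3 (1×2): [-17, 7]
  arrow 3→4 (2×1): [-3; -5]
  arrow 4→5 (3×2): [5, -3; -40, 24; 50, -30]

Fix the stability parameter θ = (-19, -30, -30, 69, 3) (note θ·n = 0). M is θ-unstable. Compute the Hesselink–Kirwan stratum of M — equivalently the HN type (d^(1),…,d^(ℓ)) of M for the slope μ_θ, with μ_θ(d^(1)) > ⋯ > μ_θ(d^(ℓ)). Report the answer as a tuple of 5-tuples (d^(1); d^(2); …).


Interval decomposition of M: I[1,1]^2, I[1,4], I[2,2], I[4,5], I[5,5]^2.
HN type (ℓ=6): μ^(1)=69; μ^(2)=36; μ^(3)=3; μ^(4)=-19; μ^(5)=-79/3; μ^(6)=-30

((0, 0, 0, 1, 0); (0, 0, 0, 1, 1); (0, 0, 0, 0, 2); (2, 0, 0, 0, 0); (1, 1, 1, 0, 0); (0, 1, 0, 0, 0))


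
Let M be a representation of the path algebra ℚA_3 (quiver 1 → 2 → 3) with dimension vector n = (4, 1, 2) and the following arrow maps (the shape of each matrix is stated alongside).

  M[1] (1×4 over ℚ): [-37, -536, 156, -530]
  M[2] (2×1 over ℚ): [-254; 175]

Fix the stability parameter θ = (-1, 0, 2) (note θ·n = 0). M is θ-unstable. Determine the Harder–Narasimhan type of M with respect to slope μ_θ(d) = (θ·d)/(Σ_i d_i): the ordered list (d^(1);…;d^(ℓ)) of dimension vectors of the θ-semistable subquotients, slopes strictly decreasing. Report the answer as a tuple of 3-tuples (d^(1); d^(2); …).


Via rank(M_{q-1}∘⋯∘M_p): M ≅ I[1,1]^3, I[1,3], I[3,3].
μ_θ-semistable layers: μ^(1)=2; μ^(2)=0; μ^(3)=-1

((0, 0, 2); (0, 1, 0); (4, 0, 0))


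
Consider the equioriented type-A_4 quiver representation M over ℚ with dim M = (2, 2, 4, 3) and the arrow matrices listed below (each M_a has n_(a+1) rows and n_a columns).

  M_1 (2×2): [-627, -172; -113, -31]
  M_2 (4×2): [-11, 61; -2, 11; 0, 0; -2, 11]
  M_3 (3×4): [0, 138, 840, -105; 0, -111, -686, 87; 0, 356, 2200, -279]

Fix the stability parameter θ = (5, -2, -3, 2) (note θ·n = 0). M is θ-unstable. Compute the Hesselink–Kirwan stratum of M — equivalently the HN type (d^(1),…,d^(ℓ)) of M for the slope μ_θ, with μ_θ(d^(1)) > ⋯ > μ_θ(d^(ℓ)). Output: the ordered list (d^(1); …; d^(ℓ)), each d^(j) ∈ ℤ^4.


Via rank(M_{q-1}∘⋯∘M_p): M ≅ I[1,3], I[1,4], I[3,4]^2.
μ_θ-semistable layers: μ^(1)=2; μ^(2)=0; μ^(3)=-3

((0, 0, 0, 3); (2, 2, 2, 0); (0, 0, 2, 0))


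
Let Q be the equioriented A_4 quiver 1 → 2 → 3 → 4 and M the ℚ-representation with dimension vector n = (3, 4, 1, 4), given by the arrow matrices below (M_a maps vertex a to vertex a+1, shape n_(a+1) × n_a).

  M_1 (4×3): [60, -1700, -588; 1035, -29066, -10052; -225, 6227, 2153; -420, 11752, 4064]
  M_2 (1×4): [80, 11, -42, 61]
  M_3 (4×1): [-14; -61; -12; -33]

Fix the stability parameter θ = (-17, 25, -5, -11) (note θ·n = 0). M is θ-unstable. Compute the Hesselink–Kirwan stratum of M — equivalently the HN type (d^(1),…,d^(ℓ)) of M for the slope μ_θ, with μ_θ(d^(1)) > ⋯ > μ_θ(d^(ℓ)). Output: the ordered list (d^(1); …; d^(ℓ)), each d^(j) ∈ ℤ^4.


Interval decomposition of M: I[1,1], I[1,2], I[1,4], I[2,2]^2, I[4,4]^3.
HN type (ℓ=4): μ^(1)=25; μ^(2)=3; μ^(3)=-11; μ^(4)=-17

((0, 3, 0, 0); (0, 1, 1, 1); (0, 0, 0, 3); (3, 0, 0, 0))


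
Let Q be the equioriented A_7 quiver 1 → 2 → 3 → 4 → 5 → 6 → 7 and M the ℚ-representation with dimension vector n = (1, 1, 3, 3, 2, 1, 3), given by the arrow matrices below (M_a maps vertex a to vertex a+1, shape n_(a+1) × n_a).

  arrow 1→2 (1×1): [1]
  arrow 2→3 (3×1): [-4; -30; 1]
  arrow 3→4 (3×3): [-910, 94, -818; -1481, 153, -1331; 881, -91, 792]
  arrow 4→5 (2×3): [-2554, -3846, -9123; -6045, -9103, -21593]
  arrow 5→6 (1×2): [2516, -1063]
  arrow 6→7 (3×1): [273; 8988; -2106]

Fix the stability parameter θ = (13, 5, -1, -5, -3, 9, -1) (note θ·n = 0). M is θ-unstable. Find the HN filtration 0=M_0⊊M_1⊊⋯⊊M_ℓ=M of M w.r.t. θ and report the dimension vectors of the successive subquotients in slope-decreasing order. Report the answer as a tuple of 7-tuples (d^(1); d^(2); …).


Via rank(M_{q-1}∘⋯∘M_p): M ≅ I[1,7], I[3,3], I[3,5], I[4,4], I[7,7]^2.
μ_θ-semistable layers: μ^(1)=4; μ^(2)=9/5; μ^(3)=-1; μ^(4)=-3; μ^(5)=-5

((0, 0, 0, 0, 0, 1, 1); (1, 1, 1, 1, 1, 0, 0); (0, 0, 1, 0, 0, 0, 2); (0, 0, 1, 1, 1, 0, 0); (0, 0, 0, 1, 0, 0, 0))


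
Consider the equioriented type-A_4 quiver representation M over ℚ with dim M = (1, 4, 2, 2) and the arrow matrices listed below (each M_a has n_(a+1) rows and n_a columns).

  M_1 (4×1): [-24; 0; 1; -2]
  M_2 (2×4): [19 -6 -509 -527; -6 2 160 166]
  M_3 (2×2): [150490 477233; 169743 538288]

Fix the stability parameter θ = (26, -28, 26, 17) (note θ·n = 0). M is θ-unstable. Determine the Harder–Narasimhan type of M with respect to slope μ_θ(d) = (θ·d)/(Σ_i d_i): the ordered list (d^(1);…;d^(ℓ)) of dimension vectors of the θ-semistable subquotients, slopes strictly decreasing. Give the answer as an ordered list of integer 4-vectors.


Barcode: M ≅ I[1,4], I[2,2]^2, I[2,4]. HN layers by μ_θ (3 steps, strictly decreasing):
  μ^(1)=43/2; μ^(2)=-1; μ^(3)=-28

((0, 0, 2, 2); (1, 1, 0, 0); (0, 3, 0, 0))


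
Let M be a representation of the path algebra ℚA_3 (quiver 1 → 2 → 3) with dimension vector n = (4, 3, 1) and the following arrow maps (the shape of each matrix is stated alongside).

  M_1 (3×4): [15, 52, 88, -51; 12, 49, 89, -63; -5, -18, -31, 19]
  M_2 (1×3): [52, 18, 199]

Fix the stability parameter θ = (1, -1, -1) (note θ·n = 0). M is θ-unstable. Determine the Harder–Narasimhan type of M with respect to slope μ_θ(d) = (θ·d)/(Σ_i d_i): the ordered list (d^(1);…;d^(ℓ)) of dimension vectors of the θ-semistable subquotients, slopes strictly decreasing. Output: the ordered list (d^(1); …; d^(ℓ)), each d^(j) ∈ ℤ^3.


Barcode: M ≅ I[1,1], I[1,2]^2, I[1,3]. HN layers by μ_θ (3 steps, strictly decreasing):
  μ^(1)=1; μ^(2)=0; μ^(3)=-1/3

((1, 0, 0); (2, 2, 0); (1, 1, 1))


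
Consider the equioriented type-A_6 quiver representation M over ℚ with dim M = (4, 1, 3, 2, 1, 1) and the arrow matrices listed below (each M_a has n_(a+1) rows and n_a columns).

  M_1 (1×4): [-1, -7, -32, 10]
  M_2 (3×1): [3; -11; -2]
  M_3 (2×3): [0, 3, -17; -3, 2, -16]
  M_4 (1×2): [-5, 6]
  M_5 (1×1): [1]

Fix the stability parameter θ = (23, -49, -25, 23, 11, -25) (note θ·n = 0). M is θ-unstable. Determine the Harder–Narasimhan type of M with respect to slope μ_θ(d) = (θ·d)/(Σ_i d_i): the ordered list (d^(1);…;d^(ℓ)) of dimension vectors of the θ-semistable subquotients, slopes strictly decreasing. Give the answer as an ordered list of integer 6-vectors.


Interval decomposition of M: I[1,1]^3, I[1,6], I[3,3], I[3,4].
HN type (ℓ=4): μ^(1)=23; μ^(2)=3; μ^(3)=-17; μ^(4)=-25

((3, 0, 0, 1, 0, 0); (0, 0, 0, 1, 1, 1); (1, 1, 1, 0, 0, 0); (0, 0, 2, 0, 0, 0))


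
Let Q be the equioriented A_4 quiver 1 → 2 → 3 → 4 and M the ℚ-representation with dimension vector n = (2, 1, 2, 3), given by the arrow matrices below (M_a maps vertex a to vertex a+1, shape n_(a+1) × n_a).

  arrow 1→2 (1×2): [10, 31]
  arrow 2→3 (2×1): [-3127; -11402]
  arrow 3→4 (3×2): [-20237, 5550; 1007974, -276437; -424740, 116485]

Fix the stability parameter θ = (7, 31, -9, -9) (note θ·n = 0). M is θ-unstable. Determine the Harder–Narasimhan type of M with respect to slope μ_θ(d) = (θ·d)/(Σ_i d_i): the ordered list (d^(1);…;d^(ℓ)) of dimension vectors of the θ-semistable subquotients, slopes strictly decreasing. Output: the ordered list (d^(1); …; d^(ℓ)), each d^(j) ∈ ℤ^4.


Barcode: M ≅ I[1,1], I[1,4], I[3,4], I[4,4]. HN layers by μ_θ (3 steps, strictly decreasing):
  μ^(1)=7; μ^(2)=5; μ^(3)=-9

((1, 0, 0, 0); (1, 1, 1, 1); (0, 0, 1, 2))


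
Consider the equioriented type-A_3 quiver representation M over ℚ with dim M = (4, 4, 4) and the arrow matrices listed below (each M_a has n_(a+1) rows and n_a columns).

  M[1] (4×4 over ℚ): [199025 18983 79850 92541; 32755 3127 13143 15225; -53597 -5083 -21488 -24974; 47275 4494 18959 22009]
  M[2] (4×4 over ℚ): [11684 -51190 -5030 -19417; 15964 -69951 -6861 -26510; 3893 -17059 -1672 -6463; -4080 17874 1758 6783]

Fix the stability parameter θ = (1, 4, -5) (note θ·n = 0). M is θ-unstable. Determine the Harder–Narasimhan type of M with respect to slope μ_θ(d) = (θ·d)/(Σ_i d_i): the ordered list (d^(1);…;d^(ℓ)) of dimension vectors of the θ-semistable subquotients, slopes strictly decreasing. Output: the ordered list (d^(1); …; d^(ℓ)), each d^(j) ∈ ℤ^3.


Interval decomposition of M: I[1,2], I[1,3]^3, I[3,3].
HN type (ℓ=4): μ^(1)=4; μ^(2)=1; μ^(3)=0; μ^(4)=-5

((0, 1, 0); (1, 0, 0); (3, 3, 3); (0, 0, 1))


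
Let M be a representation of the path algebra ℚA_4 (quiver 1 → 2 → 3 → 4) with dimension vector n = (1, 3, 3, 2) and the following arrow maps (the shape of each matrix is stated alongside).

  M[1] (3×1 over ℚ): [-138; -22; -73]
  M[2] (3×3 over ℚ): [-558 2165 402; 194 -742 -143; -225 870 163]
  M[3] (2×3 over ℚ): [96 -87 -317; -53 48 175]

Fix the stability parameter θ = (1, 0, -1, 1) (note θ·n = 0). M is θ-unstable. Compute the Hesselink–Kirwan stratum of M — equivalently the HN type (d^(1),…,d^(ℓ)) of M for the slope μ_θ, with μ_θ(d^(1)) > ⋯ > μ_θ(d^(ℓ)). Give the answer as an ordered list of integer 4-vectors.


Interval decomposition of M: I[1,4], I[2,3], I[2,4].
HN type (ℓ=3): μ^(1)=1; μ^(2)=0; μ^(3)=-1/2

((0, 0, 0, 2); (1, 1, 1, 0); (0, 2, 2, 0))


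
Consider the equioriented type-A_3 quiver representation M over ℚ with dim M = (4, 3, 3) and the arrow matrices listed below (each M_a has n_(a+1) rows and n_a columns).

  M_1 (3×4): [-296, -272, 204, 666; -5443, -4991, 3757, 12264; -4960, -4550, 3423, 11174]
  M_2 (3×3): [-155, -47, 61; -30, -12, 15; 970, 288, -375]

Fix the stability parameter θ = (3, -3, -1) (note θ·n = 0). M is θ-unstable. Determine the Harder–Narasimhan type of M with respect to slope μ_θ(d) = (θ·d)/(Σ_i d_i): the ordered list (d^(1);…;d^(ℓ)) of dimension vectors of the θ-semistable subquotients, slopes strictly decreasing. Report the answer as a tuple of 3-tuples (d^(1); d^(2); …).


Barcode: M ≅ I[1,1], I[1,2], I[1,3]^2, I[3,3]. HN layers by μ_θ (4 steps, strictly decreasing):
  μ^(1)=3; μ^(2)=0; μ^(3)=-1/3; μ^(4)=-1

((1, 0, 0); (1, 1, 0); (2, 2, 2); (0, 0, 1))


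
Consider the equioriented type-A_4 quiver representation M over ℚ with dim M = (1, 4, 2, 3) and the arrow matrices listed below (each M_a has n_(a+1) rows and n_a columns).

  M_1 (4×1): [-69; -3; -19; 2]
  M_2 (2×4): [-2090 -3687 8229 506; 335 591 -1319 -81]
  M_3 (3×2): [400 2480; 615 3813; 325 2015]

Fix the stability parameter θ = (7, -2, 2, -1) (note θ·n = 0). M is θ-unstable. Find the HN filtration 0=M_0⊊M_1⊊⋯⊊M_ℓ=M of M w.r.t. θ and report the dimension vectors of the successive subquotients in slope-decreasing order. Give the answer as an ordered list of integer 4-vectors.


Interval decomposition of M: I[1,4], I[2,2]^2, I[2,3], I[4,4]^2.
HN type (ℓ=4): μ^(1)=2; μ^(2)=3/2; μ^(3)=-1; μ^(4)=-2

((0, 0, 1, 0); (1, 1, 1, 1); (0, 0, 0, 2); (0, 3, 0, 0))


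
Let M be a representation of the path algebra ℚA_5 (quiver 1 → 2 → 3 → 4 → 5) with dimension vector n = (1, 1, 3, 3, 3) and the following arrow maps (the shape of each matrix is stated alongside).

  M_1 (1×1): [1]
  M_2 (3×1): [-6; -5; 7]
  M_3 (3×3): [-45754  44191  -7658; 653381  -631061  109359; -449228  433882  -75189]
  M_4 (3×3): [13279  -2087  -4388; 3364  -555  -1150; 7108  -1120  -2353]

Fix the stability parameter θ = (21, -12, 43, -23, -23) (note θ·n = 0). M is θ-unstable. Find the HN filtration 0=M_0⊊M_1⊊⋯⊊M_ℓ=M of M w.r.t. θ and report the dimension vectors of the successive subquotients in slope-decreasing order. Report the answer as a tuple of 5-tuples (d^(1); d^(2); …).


Interval decomposition of M: I[1,5], I[3,5]^2.
HN type (ℓ=2): μ^(1)=6/5; μ^(2)=-1

((1, 1, 1, 1, 1); (0, 0, 2, 2, 2))


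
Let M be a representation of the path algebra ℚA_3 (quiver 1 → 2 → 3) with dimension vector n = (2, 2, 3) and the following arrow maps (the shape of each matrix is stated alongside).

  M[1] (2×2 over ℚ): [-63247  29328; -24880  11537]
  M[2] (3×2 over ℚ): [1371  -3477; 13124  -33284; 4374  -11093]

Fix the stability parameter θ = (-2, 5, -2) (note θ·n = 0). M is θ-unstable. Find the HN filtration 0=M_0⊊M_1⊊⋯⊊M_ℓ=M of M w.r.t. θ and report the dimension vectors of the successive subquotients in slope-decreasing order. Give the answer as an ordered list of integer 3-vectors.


Interval decomposition of M: I[1,3]^2, I[3,3].
HN type (ℓ=2): μ^(1)=3/2; μ^(2)=-2

((0, 2, 2); (2, 0, 1))


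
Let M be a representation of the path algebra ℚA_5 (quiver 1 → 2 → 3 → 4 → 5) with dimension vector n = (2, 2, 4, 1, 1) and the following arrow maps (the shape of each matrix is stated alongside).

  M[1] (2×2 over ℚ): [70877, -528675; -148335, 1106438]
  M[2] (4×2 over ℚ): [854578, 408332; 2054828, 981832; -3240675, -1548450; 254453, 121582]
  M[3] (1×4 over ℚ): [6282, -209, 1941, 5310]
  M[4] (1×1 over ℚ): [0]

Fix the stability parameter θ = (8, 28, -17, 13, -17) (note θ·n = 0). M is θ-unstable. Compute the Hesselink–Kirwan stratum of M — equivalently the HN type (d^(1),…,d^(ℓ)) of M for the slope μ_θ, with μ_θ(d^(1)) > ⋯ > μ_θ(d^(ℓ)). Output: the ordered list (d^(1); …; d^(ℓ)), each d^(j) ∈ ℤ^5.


Interval decomposition of M: I[1,2], I[1,4], I[3,3]^3, I[5,5].
HN type (ℓ=5): μ^(1)=28; μ^(2)=13; μ^(3)=8; μ^(4)=19/3; μ^(5)=-17

((0, 1, 0, 0, 0); (0, 0, 0, 1, 0); (1, 0, 0, 0, 0); (1, 1, 1, 0, 0); (0, 0, 3, 0, 1))


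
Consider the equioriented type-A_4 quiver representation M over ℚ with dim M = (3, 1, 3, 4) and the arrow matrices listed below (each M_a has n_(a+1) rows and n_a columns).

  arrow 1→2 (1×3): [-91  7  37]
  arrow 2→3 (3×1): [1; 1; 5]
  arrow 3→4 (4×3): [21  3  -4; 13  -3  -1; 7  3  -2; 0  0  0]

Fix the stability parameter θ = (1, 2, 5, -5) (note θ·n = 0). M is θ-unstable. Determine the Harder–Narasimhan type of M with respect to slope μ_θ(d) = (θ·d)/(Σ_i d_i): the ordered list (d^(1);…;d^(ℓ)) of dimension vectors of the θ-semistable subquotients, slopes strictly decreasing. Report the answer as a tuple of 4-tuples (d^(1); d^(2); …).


Via rank(M_{q-1}∘⋯∘M_p): M ≅ I[1,1]^2, I[1,4], I[3,4]^2, I[4,4].
μ_θ-semistable layers: μ^(1)=1; μ^(2)=3/4; μ^(3)=0; μ^(4)=-5

((2, 0, 0, 0); (1, 1, 1, 1); (0, 0, 2, 2); (0, 0, 0, 1))


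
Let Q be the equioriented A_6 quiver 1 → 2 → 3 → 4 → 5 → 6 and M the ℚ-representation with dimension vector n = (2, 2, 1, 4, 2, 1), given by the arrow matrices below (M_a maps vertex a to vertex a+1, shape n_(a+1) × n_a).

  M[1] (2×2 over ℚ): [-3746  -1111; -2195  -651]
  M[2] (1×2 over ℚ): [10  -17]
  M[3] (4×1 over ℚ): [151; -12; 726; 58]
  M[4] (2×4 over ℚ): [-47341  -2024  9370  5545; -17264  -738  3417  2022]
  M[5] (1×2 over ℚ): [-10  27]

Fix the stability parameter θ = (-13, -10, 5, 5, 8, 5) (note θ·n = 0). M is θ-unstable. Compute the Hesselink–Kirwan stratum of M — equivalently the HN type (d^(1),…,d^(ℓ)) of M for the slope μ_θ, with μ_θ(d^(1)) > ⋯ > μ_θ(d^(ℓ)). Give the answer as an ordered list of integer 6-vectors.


Interval decomposition of M: I[1,2], I[1,5], I[4,4]^2, I[4,6].
HN type (ℓ=5): μ^(1)=8; μ^(2)=13/2; μ^(3)=5; μ^(4)=-10; μ^(5)=-13

((0, 0, 0, 0, 1, 0); (0, 0, 0, 0, 1, 1); (0, 0, 1, 4, 0, 0); (0, 2, 0, 0, 0, 0); (2, 0, 0, 0, 0, 0))


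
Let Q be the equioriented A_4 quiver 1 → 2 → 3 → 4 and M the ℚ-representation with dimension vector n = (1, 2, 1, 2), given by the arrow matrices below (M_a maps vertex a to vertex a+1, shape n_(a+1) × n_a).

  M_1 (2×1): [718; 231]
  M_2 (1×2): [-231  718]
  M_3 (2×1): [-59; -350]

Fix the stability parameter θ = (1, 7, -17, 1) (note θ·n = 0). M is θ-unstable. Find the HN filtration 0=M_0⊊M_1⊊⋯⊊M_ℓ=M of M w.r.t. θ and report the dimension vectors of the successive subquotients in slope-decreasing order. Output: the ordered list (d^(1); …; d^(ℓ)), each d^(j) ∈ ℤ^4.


Interval decomposition of M: I[1,2], I[2,4], I[4,4].
HN type (ℓ=3): μ^(1)=7; μ^(2)=1; μ^(3)=-5

((0, 1, 0, 0); (1, 0, 0, 2); (0, 1, 1, 0))


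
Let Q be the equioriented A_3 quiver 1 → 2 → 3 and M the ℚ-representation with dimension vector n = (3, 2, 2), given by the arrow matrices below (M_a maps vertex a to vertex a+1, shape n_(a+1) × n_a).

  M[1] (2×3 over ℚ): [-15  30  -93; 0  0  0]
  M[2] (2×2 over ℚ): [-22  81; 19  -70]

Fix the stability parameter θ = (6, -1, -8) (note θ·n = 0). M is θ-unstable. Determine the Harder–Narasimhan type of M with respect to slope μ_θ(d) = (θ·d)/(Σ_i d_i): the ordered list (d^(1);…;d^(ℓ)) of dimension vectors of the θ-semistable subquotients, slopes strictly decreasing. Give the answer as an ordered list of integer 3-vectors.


Interval decomposition of M: I[1,1]^2, I[1,3], I[2,3].
HN type (ℓ=3): μ^(1)=6; μ^(2)=-1; μ^(3)=-9/2

((2, 0, 0); (1, 1, 1); (0, 1, 1))


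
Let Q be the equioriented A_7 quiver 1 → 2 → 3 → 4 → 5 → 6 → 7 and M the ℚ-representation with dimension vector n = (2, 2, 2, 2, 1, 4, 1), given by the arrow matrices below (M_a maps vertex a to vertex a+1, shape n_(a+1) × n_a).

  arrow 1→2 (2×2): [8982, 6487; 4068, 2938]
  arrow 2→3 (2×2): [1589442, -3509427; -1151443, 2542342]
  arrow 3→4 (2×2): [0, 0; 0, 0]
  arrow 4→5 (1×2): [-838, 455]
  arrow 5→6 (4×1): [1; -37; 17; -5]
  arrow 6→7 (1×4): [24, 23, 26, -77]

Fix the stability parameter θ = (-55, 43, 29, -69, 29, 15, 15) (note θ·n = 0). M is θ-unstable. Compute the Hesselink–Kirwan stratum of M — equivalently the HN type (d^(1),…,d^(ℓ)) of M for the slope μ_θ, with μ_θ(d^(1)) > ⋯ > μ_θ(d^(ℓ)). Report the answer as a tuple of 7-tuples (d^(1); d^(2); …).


Barcode: M ≅ I[1,1], I[1,3], I[2,3], I[4,4], I[4,6], I[6,6]^2, I[6,7]. HN layers by μ_θ (5 steps, strictly decreasing):
  μ^(1)=36; μ^(2)=22; μ^(3)=15; μ^(4)=-55; μ^(5)=-69

((0, 2, 2, 0, 0, 0, 0); (0, 0, 0, 0, 1, 1, 0); (0, 0, 0, 0, 0, 3, 1); (2, 0, 0, 0, 0, 0, 0); (0, 0, 0, 2, 0, 0, 0))


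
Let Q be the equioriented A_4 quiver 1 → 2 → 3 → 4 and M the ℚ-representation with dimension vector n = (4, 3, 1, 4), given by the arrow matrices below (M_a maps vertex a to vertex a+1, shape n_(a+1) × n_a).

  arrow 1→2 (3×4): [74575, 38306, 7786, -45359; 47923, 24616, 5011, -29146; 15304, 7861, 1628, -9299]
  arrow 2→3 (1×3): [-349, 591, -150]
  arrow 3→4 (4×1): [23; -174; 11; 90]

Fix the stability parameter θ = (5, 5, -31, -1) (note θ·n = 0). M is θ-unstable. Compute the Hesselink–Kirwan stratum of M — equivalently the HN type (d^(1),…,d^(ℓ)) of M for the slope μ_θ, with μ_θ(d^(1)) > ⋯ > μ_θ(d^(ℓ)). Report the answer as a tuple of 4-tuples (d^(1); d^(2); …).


Interval decomposition of M: I[1,1], I[1,2]^2, I[1,4], I[4,4]^3.
HN type (ℓ=3): μ^(1)=5; μ^(2)=-1; μ^(3)=-7

((3, 2, 0, 0); (0, 0, 0, 4); (1, 1, 1, 0))


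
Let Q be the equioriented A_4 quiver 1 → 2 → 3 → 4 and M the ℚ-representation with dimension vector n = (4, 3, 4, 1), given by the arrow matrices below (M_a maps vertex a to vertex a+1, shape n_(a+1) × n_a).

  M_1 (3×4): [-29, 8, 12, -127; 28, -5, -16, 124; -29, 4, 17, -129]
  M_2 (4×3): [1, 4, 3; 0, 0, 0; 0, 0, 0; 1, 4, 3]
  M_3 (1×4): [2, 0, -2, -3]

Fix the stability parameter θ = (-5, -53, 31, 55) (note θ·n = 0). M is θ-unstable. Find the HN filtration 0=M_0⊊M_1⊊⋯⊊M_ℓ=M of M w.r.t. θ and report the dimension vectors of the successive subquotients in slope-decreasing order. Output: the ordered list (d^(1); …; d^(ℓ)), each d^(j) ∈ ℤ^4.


Interval decomposition of M: I[1,1], I[1,2]^2, I[1,4], I[3,3]^3.
HN type (ℓ=4): μ^(1)=55; μ^(2)=31; μ^(3)=-5; μ^(4)=-29

((0, 0, 0, 1); (0, 0, 4, 0); (1, 0, 0, 0); (3, 3, 0, 0))


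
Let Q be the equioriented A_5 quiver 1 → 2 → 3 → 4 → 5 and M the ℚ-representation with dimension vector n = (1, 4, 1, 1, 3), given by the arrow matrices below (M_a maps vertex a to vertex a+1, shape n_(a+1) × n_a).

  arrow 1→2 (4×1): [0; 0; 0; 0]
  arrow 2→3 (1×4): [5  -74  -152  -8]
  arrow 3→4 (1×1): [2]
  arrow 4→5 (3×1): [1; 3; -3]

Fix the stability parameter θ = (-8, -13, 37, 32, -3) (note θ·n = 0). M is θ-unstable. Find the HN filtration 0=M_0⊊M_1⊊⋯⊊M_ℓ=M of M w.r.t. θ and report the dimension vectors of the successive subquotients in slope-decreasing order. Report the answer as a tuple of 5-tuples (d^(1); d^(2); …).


Interval decomposition of M: I[1,1], I[2,2]^3, I[2,5], I[5,5]^2.
HN type (ℓ=4): μ^(1)=22; μ^(2)=-3; μ^(3)=-8; μ^(4)=-13

((0, 0, 1, 1, 1); (0, 0, 0, 0, 2); (1, 0, 0, 0, 0); (0, 4, 0, 0, 0))


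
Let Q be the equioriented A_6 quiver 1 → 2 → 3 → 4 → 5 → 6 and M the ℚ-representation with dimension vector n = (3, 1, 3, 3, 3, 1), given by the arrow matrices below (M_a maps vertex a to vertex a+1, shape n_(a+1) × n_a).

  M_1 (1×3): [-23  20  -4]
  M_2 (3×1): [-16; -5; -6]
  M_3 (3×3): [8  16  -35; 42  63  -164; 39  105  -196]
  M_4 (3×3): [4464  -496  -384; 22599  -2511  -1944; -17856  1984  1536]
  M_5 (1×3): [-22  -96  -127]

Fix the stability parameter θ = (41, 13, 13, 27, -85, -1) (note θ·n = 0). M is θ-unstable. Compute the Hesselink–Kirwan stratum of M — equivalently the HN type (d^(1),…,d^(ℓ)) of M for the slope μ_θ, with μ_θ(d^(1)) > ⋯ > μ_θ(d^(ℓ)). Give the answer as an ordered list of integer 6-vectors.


Interval decomposition of M: I[1,1]^2, I[1,5], I[3,4]^2, I[5,5], I[5,6].
HN type (ℓ=6): μ^(1)=41; μ^(2)=27; μ^(3)=13; μ^(4)=9/5; μ^(5)=-1; μ^(6)=-85

((2, 0, 0, 0, 0, 0); (0, 0, 0, 2, 0, 0); (0, 0, 2, 0, 0, 0); (1, 1, 1, 1, 1, 0); (0, 0, 0, 0, 0, 1); (0, 0, 0, 0, 2, 0))


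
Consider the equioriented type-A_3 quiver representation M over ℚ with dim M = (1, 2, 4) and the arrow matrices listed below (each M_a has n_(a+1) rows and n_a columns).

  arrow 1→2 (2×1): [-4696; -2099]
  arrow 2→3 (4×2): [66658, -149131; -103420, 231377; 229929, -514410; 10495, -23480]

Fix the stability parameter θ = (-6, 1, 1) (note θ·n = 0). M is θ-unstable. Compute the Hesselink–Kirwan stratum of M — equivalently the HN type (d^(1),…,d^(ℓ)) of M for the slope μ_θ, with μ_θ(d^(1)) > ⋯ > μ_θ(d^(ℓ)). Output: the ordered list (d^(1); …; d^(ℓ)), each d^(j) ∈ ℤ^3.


Interval decomposition of M: I[1,3], I[2,3], I[3,3]^2.
HN type (ℓ=2): μ^(1)=1; μ^(2)=-6

((0, 2, 4); (1, 0, 0))


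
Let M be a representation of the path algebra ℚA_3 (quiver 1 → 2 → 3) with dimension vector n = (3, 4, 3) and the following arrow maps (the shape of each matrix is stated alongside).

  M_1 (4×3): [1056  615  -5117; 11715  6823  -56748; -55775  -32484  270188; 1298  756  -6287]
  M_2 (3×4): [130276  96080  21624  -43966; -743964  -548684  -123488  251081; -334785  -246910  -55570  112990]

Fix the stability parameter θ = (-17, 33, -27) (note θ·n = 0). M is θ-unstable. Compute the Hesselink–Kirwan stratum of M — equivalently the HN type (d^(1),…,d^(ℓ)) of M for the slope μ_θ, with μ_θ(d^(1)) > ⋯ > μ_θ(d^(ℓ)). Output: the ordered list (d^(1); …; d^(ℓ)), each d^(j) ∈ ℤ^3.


Via rank(M_{q-1}∘⋯∘M_p): M ≅ I[1,2], I[1,3]^2, I[2,2], I[3,3].
μ_θ-semistable layers: μ^(1)=33; μ^(2)=3; μ^(3)=-17; μ^(4)=-27

((0, 2, 0); (0, 2, 2); (3, 0, 0); (0, 0, 1))


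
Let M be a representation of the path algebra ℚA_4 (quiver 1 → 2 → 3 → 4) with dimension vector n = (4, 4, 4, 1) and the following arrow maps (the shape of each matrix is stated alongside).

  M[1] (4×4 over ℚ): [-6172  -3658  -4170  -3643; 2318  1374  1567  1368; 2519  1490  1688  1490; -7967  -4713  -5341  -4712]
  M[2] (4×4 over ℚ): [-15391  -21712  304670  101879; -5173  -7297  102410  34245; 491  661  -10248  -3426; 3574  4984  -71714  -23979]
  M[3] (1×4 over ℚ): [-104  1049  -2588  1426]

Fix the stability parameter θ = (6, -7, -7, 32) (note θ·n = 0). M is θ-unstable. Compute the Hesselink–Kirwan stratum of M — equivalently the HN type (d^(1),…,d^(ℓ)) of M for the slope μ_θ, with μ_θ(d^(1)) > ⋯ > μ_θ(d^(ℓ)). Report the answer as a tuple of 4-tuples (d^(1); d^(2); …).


Interval decomposition of M: I[1,2], I[1,3]^2, I[1,4], I[3,3].
HN type (ℓ=4): μ^(1)=32; μ^(2)=-1/2; μ^(3)=-8/3; μ^(4)=-7

((0, 0, 0, 1); (1, 1, 0, 0); (3, 3, 3, 0); (0, 0, 1, 0))


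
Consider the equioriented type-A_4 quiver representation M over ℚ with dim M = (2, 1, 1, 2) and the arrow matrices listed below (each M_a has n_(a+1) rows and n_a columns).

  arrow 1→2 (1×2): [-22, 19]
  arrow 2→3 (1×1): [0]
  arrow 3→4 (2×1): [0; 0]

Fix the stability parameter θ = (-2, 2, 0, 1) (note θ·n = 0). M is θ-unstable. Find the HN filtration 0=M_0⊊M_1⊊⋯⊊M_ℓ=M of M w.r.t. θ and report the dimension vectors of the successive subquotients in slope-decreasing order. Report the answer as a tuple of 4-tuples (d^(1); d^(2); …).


Via rank(M_{q-1}∘⋯∘M_p): M ≅ I[1,1], I[1,2], I[3,3], I[4,4]^2.
μ_θ-semistable layers: μ^(1)=2; μ^(2)=1; μ^(3)=0; μ^(4)=-2

((0, 1, 0, 0); (0, 0, 0, 2); (0, 0, 1, 0); (2, 0, 0, 0))


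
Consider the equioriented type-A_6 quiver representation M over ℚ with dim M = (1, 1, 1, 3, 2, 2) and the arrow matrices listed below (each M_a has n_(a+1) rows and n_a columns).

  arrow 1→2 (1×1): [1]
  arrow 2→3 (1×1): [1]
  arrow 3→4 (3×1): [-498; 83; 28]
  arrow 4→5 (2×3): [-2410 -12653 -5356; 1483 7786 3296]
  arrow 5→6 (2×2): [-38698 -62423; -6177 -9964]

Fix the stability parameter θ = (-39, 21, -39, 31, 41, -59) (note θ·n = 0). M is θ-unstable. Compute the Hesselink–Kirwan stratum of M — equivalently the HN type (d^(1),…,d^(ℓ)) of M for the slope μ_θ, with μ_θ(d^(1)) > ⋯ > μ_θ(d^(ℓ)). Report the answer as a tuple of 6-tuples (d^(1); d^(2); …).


Via rank(M_{q-1}∘⋯∘M_p): M ≅ I[1,6], I[4,4], I[4,6].
μ_θ-semistable layers: μ^(1)=31; μ^(2)=13/3; μ^(3)=-9; μ^(4)=-39

((0, 0, 0, 1, 0, 0); (0, 0, 0, 2, 2, 2); (0, 1, 1, 0, 0, 0); (1, 0, 0, 0, 0, 0))


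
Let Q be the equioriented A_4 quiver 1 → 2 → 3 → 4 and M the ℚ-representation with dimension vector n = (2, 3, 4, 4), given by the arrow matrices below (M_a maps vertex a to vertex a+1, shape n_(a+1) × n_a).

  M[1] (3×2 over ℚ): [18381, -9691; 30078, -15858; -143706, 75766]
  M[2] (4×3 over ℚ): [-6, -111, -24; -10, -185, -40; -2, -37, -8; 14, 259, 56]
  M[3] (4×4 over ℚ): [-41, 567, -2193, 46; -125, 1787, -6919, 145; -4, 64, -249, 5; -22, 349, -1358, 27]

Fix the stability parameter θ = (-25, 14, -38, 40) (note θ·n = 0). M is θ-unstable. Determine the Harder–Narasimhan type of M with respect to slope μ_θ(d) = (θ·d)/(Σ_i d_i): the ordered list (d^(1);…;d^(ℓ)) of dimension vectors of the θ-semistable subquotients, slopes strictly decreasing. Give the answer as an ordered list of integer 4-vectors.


Via rank(M_{q-1}∘⋯∘M_p): M ≅ I[1,1], I[1,2], I[2,2], I[2,4], I[3,4]^3.
μ_θ-semistable layers: μ^(1)=40; μ^(2)=14; μ^(3)=-12; μ^(4)=-25; μ^(5)=-38

((0, 0, 0, 4); (0, 2, 0, 0); (0, 1, 1, 0); (2, 0, 0, 0); (0, 0, 3, 0))


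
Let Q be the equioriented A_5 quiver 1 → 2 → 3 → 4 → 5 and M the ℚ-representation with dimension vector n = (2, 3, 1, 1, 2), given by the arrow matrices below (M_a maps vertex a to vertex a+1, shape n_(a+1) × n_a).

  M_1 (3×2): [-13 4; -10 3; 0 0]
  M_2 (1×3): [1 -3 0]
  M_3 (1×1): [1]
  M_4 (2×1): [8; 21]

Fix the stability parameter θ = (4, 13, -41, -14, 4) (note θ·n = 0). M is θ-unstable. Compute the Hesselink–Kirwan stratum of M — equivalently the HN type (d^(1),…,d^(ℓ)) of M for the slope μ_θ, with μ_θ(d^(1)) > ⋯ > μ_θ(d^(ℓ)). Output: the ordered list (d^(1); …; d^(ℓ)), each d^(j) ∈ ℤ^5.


Barcode: M ≅ I[1,2], I[1,5], I[2,2], I[5,5]. HN layers by μ_θ (3 steps, strictly decreasing):
  μ^(1)=13; μ^(2)=4; μ^(3)=-19/2

((0, 2, 0, 0, 0); (1, 0, 0, 0, 2); (1, 1, 1, 1, 0))


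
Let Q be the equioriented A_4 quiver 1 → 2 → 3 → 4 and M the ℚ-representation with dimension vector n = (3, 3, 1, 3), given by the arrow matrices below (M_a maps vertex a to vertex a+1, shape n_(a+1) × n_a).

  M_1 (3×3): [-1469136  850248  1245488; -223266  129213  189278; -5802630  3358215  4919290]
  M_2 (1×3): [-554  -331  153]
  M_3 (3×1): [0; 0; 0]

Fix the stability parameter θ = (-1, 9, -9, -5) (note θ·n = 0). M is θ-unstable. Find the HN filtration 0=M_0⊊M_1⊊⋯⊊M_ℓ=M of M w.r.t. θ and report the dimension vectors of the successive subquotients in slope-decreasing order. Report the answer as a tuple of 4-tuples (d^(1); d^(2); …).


Barcode: M ≅ I[1,1]^2, I[1,2], I[2,2], I[2,3], I[4,4]^3. HN layers by μ_θ (4 steps, strictly decreasing):
  μ^(1)=9; μ^(2)=0; μ^(3)=-1; μ^(4)=-5

((0, 2, 0, 0); (0, 1, 1, 0); (3, 0, 0, 0); (0, 0, 0, 3))


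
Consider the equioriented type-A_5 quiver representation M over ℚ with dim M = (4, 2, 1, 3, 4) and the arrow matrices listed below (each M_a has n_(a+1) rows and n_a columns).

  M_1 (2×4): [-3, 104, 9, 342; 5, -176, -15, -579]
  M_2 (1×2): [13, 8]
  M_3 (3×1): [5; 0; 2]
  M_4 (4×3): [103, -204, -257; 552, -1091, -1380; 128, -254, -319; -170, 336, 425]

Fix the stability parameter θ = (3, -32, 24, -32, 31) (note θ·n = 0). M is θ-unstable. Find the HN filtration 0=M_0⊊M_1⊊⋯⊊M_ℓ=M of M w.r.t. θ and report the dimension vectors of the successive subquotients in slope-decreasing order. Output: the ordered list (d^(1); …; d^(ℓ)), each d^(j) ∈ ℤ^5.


Via rank(M_{q-1}∘⋯∘M_p): M ≅ I[1,1]^2, I[1,2], I[1,5], I[4,5]^2, I[5,5].
μ_θ-semistable layers: μ^(1)=31; μ^(2)=3; μ^(3)=-4; μ^(4)=-29/2; μ^(5)=-32

((0, 0, 0, 0, 4); (2, 0, 0, 0, 0); (0, 0, 1, 1, 0); (2, 2, 0, 0, 0); (0, 0, 0, 2, 0))


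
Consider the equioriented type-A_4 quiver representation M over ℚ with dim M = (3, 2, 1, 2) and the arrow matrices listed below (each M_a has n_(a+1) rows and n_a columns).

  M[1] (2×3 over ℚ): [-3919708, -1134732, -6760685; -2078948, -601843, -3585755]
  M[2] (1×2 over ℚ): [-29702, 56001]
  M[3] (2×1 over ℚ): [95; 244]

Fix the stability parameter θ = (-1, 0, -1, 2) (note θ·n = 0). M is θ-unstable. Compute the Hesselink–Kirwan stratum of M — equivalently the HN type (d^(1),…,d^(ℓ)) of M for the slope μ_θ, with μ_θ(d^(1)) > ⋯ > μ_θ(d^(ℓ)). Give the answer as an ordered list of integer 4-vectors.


Barcode: M ≅ I[1,1], I[1,2], I[1,4], I[4,4]. HN layers by μ_θ (4 steps, strictly decreasing):
  μ^(1)=2; μ^(2)=0; μ^(3)=-1/2; μ^(4)=-1

((0, 0, 0, 2); (0, 1, 0, 0); (0, 1, 1, 0); (3, 0, 0, 0))


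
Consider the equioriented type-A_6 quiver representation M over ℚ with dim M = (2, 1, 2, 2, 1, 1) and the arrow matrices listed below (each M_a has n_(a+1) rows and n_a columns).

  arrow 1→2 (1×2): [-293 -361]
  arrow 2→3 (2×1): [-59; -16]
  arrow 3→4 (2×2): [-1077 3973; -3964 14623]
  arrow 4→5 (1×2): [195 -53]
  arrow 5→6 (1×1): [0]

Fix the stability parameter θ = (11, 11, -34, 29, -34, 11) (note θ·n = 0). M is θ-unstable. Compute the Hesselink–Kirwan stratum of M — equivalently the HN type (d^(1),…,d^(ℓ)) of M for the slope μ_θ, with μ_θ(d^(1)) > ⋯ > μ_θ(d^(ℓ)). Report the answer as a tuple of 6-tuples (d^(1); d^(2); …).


Interval decomposition of M: I[1,1], I[1,5], I[3,4], I[6,6].
HN type (ℓ=5): μ^(1)=29; μ^(2)=11; μ^(3)=-5/2; μ^(4)=-4; μ^(5)=-34

((0, 0, 0, 1, 0, 0); (1, 0, 0, 0, 0, 1); (0, 0, 0, 1, 1, 0); (1, 1, 1, 0, 0, 0); (0, 0, 1, 0, 0, 0))
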